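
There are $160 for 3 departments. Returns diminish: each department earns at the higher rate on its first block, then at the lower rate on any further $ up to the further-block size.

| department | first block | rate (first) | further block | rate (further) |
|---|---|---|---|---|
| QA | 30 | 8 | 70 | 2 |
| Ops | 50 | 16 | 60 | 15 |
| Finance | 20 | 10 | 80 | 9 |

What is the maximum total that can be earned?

Order all 6 blocks by rate: Ops/T1 16 > Ops/T2 15 > Finance/T1 10 > Finance/T2 9 > QA/T1 8 > QA/T2 2.
Fill Ops T1 block (50 at 16) — 110 left.
Ops/T2 (15): +60 — 50 left.
Finance/T1 (10): +20 — 30 left.
Finance/T2: +30 of 80 at 9; pool empty.
Total = 16×50 + 15×60 + 10×20 + 9×30 = 2170.

2170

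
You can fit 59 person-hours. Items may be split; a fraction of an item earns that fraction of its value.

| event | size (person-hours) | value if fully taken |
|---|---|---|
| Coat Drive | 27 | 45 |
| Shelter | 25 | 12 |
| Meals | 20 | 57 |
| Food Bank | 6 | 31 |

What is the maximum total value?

135.88

Best value per unit of size first: Food Bank 31/6≈5.17, Meals 57/20≈2.85, Coat Drive 45/27≈1.67, Shelter 12/25≈0.48.
Take all of Food Bank (6 person-hours, value 31) ; 53 person-hours left.
Take all of Meals (20 person-hours, value 57) ; 33 person-hours left.
Coat Drive: take in full, 27 person-hours for value 45 ; 6 left.
Only 6 person-hours remain; take 6/25 of Shelter for value 12×6/25 = 2.88.
Total value = 135.88.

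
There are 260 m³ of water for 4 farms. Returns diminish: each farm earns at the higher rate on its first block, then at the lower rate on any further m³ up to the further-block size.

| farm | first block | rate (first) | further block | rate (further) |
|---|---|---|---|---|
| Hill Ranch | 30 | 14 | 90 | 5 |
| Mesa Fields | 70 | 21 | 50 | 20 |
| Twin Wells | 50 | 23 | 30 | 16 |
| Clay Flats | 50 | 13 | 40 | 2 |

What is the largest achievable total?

Order all 8 blocks by rate: Twin Wells/T1 23 > Mesa Fields/T1 21 > Mesa Fields/T2 20 > Twin Wells/T2 16 > Hill Ranch/T1 14 > Clay Flats/T1 13 > Hill Ranch/T2 5 > Clay Flats/T2 2.
Twin Wells T1 at 23: fill all 50 — 210 left.
Mesa Fields T1 at 21: fill all 70 — 140 left.
Mesa Fields T2 at 20: fill all 50 — 90 left.
Twin Wells T2 at 16: fill all 30 — 60 left.
Fill Hill Ranch T1 block (30 at 14) — 30 left.
30 remain; put them into Clay Flats T1 at 13.
Total = 23×50 + 21×70 + 20×50 + 16×30 + 14×30 + 13×30 = 4910.

4910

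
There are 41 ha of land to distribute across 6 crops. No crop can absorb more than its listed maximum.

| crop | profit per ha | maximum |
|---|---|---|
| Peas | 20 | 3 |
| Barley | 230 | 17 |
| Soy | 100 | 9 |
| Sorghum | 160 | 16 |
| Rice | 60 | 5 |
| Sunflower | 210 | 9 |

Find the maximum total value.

Rank by profit per ha: Barley 230 > Sunflower 210 > Sorghum 160 > Soy 100 > Rice 60 > Peas 20.
Barley takes 17 to reach its cap of 17 ; 24 left.
Sunflower takes 9 to reach its cap of 9 ; 15 left.
Only 15 left; Sorghum takes them to reach 15.
Total = 230×17 + 160×15 + 210×9 = 8200.

8200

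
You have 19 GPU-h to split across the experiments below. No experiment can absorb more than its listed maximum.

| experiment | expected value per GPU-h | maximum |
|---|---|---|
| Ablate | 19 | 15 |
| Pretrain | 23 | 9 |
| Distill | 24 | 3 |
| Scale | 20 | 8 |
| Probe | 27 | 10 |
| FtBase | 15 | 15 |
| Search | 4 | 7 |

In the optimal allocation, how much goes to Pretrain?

6

Highest expected value per GPU-h first: Probe 27 > Distill 24 > Pretrain 23 > Scale 20 > Ablate 19 > FtBase 15 > Search 4.
Give Probe 10 to hit its cap of 10 ; 9 left.
Distill: +3 to 3 (cap) ; 6 left.
Pretrain: +6 (room for 9) → 6. Pool exhausted.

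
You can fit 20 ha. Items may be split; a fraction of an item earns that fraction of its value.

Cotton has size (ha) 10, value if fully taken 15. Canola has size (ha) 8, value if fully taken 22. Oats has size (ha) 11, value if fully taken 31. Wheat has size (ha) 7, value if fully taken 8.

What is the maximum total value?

54.5

Best value per unit of size first: Oats 31/11≈2.82, Canola 22/8≈2.75, Cotton 15/10≈1.5, Wheat 8/7≈1.14.
Take all of Oats (11 ha, value 31) — 9 ha left.
All 8 ha of Canola fit (value 22) — 1 remain.
Fill the last 1 ha with part of Cotton: 1/10 of it earns 1.5.
Total value = 54.5.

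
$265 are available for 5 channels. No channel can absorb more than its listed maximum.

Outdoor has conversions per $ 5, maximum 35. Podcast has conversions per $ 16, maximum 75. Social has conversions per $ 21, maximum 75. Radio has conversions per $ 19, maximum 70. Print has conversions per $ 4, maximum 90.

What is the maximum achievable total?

4320

Rank by conversions per $: Social 21 > Radio 19 > Podcast 16 > Outdoor 5 > Print 4.
Social: +75 to 75 (cap) → 190 left.
Radio: +70 to 70 (cap) → 120 left.
Give Podcast 75 to hit its cap of 75 → 45 left.
Outdoor takes 35 to reach its cap of 35 → 10 left.
Only 10 left; Print takes them to reach 10.
Total = 5×35 + 16×75 + 21×75 + 19×70 + 4×10 = 4320.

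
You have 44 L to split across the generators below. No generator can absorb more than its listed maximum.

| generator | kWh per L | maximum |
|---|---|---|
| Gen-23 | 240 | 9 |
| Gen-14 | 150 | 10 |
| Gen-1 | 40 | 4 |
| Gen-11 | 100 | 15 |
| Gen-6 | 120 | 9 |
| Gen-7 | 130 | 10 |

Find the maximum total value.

Order the generators by kWh per L: Gen-23 240 > Gen-14 150 > Gen-7 130 > Gen-6 120 > Gen-11 100 > Gen-1 40.
Gen-23: +9 to 9 (cap) — 35 left.
Gen-14: +10 to 10 (cap) — 25 left.
Gen-7: +10 to 10 (cap) — 15 left.
Give Gen-6 9 to hit its cap of 9 — 6 left.
Only 6 left; Gen-11 takes them to reach 6.
Total = 240×9 + 150×10 + 100×6 + 120×9 + 130×10 = 6640.

6640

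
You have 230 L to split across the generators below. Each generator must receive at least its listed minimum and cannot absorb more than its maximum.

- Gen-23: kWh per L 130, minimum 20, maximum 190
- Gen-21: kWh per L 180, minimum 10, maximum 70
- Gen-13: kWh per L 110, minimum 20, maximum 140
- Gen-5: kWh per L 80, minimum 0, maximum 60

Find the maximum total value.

Meeting every minimum uses 20+10+20+0 = 50 L, leaving 180.
Order the generators by kWh per L: Gen-21 180 > Gen-23 130 > Gen-13 110 > Gen-5 80.
Gen-21: +60 to 70 (cap) → 120 left.
Only 120 left; Gen-23 takes them to reach 140.
Total = 130×140 + 180×70 + 110×20 = 33000.

33000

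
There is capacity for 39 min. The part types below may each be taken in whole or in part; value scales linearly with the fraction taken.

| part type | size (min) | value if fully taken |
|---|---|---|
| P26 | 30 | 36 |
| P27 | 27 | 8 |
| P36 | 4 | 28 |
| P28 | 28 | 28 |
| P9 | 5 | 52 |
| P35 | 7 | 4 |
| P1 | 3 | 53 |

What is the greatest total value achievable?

Best value per unit of size first: P1 53/3≈17.7, P9 52/5≈10.4, P36 28/4≈7, P26 36/30≈1.2, P28 28/28≈1, P35 4/7≈0.571, P27 8/27≈0.296.
P1: take in full, 3 min for value 53 ; 36 left.
All 5 min of P9 fit (value 52) ; 31 remain.
P36: take in full, 4 min for value 28 ; 27 left.
27 min left: a 27/30 share of P26 gives 36×27/30 = 32.4.
Total value = 165.4.

165.4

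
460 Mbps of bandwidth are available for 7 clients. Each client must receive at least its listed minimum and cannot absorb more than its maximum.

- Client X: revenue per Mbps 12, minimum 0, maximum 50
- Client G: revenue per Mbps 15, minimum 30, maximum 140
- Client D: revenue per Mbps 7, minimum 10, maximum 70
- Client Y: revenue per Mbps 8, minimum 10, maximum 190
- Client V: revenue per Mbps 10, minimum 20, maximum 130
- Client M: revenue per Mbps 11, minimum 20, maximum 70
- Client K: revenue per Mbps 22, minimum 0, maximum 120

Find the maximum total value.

Meeting every minimum uses 0+30+10+10+20+20+0 = 90 Mbps, leaving 370.
Order the clients by revenue per Mbps: Client K 22 > Client G 15 > Client X 12 > Client M 11 > Client V 10 > Client Y 8 > Client D 7.
Client K: +120 to 120 (cap) ; 250 left.
Client G takes 110 more to reach its cap of 140 ; 140 left.
Client X: +50 to 50 (cap) ; 90 left.
Give Client M 50 more to hit its cap of 70 ; 40 left.
Only 40 left; Client V takes them to reach 60.
Total = 12×50 + 15×140 + 7×10 + 8×10 + 10×60 + 11×70 + 22×120 = 6860.

6860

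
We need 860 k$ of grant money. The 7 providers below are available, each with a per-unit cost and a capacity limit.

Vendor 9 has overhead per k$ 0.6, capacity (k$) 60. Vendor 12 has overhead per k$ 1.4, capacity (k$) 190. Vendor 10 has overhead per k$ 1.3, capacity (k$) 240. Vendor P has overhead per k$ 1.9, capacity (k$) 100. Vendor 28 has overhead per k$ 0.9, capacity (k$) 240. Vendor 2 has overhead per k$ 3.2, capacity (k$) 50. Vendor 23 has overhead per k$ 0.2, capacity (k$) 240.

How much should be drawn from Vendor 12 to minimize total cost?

Fill from the cheapest provider first.
Vendor 23 (0.2): use full 240 → 620 k$ to go.
Take 60 from Vendor 9 at 0.6 → need 560 more.
Vendor 28 at 0.9: take all 240 k$ → 320 still needed.
Vendor 10 (1.3): use full 240 → 80 k$ to go.
Take 80 from Vendor 12 at 1.4 to finish.
Vendor P, Vendor 2: unused.

80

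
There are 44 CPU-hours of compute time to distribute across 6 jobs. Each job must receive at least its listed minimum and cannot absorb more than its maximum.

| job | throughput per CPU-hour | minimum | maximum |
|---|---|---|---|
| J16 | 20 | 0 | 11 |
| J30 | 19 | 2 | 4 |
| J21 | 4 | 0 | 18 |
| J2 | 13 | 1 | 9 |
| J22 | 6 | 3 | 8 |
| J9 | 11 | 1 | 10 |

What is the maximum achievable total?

579

Meeting every minimum uses 0+2+0+1+3+1 = 7 CPU-hours, leaving 37.
Order the jobs by throughput per CPU-hour: J16 20 > J30 19 > J2 13 > J9 11 > J22 6 > J21 4.
J16: +11 to 11 (cap) ; 26 left.
J30 takes 2 more to reach its cap of 4 ; 24 left.
J2: +8 to 9 (cap) ; 16 left.
J9 takes 9 more to reach its cap of 10 ; 7 left.
Give J22 5 more to hit its cap of 8 ; 2 left.
J21: +2 (room for 18) → 2. Pool exhausted.
Total = 20×11 + 19×4 + 4×2 + 13×9 + 6×8 + 11×10 = 579.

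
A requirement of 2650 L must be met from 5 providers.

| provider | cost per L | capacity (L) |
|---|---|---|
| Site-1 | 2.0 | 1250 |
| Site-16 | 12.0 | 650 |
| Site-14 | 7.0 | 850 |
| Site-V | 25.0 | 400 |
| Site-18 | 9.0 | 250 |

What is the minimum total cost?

14300

Use providers in increasing cost order.
Site-1 (2.0): use full 1250 — 1400 L to go.
Site-14 (7.0): use full 850 — 550 L to go.
Take 250 from Site-18 at 9.0 — need 300 more.
Site-16 (12.0): take the remaining 300 — done.
Site-V: unused.
Cost = 1250×2.0 + 850×7.0 + 250×9.0 + 300×12.0 = 14300.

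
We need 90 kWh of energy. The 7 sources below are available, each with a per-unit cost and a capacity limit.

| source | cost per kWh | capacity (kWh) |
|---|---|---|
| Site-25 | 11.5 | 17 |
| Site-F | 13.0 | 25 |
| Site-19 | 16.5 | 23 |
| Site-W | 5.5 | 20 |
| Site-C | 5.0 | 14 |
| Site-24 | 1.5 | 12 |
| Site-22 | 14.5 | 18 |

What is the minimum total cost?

Fill from the cheapest source first.
Site-24 (1.5): use full 12 → 78 kWh to go.
Take 14 from Site-C at 5.0 → need 64 more.
Site-W at 5.5: take all 20 kWh → 44 still needed.
Take 17 from Site-25 at 11.5 → need 27 more.
Take 25 from Site-F at 13.0 → need 2 more.
Site-22 at 14.5: take 2 of its 18 → requirement met.
Site-19: unused.
Cost = 12×1.5 + 14×5.0 + 20×5.5 + 17×11.5 + 25×13.0 + 2×14.5 = 747.5.

747.5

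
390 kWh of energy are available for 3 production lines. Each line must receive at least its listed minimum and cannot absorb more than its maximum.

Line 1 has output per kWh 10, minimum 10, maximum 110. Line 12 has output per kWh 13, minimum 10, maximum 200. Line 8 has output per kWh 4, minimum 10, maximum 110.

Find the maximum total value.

4020

Meeting every minimum uses 10+10+10 = 30 kWh, leaving 360.
Order the production lines by output per kWh: Line 12 13 > Line 1 10 > Line 8 4.
Line 12 takes 190 more to reach its cap of 200 → 170 left.
Give Line 1 100 more to hit its cap of 110 → 70 left.
Line 8: +70 (room for 100) → 80. Pool exhausted.
Total = 10×110 + 13×200 + 4×80 = 4020.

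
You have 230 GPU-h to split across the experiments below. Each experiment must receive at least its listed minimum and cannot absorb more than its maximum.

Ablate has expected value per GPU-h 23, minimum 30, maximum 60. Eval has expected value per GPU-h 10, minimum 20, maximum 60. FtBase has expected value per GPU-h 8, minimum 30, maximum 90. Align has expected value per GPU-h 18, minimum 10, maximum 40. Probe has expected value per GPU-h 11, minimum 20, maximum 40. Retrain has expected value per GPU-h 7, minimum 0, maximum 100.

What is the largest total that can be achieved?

3380

Meeting every minimum uses 30+20+30+10+20+0 = 110 GPU-h, leaving 120.
Rank by expected value per GPU-h: Ablate 23 > Align 18 > Probe 11 > Eval 10 > FtBase 8 > Retrain 7.
Ablate takes 30 more to reach its cap of 60 — 90 left.
Align: +30 to 40 (cap) — 60 left.
Give Probe 20 more to hit its cap of 40 — 40 left.
Eval: +40 to 60 (cap) — 0 left.
Total = 23×60 + 10×60 + 8×30 + 18×40 + 11×40 = 3380.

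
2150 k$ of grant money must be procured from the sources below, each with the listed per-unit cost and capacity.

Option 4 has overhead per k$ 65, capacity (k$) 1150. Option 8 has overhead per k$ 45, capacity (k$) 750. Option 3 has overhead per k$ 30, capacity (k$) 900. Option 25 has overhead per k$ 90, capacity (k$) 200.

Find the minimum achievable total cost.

93250

Use sources in increasing cost order.
Take 900 from Option 3 at 30 — need 1250 more.
Option 8 (45): use full 750 — 500 k$ to go.
Option 4 (65): take the remaining 500 — done.
Option 25: unused.
Cost = 900×30 + 750×45 + 500×65 = 93250.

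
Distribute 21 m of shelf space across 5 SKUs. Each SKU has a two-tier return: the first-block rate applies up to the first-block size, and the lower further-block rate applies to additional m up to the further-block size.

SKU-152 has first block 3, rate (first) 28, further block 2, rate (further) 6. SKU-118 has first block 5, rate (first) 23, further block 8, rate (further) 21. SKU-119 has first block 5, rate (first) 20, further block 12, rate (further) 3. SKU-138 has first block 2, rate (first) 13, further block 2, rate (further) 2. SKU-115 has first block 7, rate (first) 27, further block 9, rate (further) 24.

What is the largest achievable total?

535

Treat each block as its own option and order by rate: SKU-152/tier1 28 > SKU-115/tier1 27 > SKU-115/tier2 24 > SKU-118/tier1 23 > SKU-118/tier2 21 > SKU-119/tier1 20 > SKU-138/tier1 13 > SKU-152/tier2 6 > SKU-119/tier2 3 > SKU-138/tier2 2.
SKU-152 tier1 at 28: fill all 3 → 18 left.
SKU-115/tier1 (27): +7 → 11 left.
SKU-115/tier2 (24): +9 → 2 left.
2 remain; put them into SKU-118 tier1 at 23.
Total = 28×3 + 27×7 + 24×9 + 23×2 = 535.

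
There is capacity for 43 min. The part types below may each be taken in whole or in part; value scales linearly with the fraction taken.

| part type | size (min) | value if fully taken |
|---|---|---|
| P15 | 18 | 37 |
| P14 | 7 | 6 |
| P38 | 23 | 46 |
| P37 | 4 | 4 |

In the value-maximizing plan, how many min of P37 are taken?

Rank by value-to-size ratio: P15 37/18≈2.06, P38 46/23≈2, P37 4/4≈1, P14 6/7≈0.857.
All 18 min of P15 fit (value 37) → 25 remain.
All 23 min of P38 fit (value 46) → 2 remain.
Fill the last 2 min with part of P37: 2/4 of it earns 2.

2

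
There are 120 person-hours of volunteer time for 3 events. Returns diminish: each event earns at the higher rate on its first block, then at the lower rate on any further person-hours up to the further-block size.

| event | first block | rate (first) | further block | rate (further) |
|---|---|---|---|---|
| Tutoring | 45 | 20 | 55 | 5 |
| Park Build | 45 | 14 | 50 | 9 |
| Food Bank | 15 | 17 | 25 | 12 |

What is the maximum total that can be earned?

1965

Treat each block as its own option and order by rate: Tutoring/tier1 20 > Food Bank/tier1 17 > Park Build/tier1 14 > Food Bank/tier2 12 > Park Build/tier2 9 > Tutoring/tier2 5.
Fill Tutoring tier1 block (45 at 20) — 75 left.
Food Bank tier1 at 17: fill all 15 — 60 left.
Park Build/tier1 (14): +45 — 15 left.
Food Bank/tier2: +15 of 25 at 12; pool empty.
Total = 20×45 + 17×15 + 14×45 + 12×15 = 1965.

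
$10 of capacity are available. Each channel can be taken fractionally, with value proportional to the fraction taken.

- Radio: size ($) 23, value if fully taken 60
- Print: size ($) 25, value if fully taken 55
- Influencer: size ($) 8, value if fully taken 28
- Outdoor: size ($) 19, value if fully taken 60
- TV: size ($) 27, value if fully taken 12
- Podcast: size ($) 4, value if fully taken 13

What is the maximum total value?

Rank by value-to-size ratio: Influencer 28/8≈3.5, Podcast 13/4≈3.25, Outdoor 60/19≈3.16, Radio 60/23≈2.61, Print 55/25≈2.2, TV 12/27≈0.444.
Influencer: take in full, 8 $ for value 28 → 2 left.
Only 2 $ remain; take 2/4 of Podcast for value 13×2/4 = 6.5.
Total value = 34.5.

34.5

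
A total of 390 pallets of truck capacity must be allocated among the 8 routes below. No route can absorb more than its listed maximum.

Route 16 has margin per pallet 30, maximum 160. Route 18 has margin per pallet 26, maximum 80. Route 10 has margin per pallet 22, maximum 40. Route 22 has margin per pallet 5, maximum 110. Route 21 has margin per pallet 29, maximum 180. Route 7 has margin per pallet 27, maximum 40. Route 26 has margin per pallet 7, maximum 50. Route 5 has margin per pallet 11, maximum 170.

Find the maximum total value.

Highest margin per pallet first: Route 16 30 > Route 21 29 > Route 7 27 > Route 18 26 > Route 10 22 > Route 5 11 > Route 26 7 > Route 22 5.
Give Route 16 160 to hit its cap of 160 ; 230 left.
Route 21 takes 180 to reach its cap of 180 ; 50 left.
Give Route 7 40 to hit its cap of 40 ; 10 left.
Route 18 has room for 80 but only 10 remain, so it gets 10.
Total = 30×160 + 26×10 + 29×180 + 27×40 = 11360.

11360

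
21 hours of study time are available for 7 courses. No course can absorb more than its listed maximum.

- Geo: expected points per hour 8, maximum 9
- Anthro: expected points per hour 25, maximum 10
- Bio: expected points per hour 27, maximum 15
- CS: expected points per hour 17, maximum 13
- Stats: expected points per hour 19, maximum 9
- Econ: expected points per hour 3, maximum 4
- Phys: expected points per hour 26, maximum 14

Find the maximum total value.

561

Rank by expected points per hour: Bio 27 > Phys 26 > Anthro 25 > Stats 19 > CS 17 > Geo 8 > Econ 3.
Bio takes 15 to reach its cap of 15 → 6 left.
Only 6 left; Phys takes them to reach 6.
Total = 27×15 + 26×6 = 561.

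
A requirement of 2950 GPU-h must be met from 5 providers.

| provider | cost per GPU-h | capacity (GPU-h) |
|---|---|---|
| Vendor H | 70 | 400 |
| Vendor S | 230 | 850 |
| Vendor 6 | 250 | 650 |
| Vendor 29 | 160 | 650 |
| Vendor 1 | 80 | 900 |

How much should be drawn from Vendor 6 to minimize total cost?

150

Fill from the cheapest provider first.
Vendor H (70): use full 400 — 2550 GPU-h to go.
Vendor 1 at 80: take all 900 GPU-h — 1650 still needed.
Vendor 29 (160): use full 650 — 1000 GPU-h to go.
Vendor S at 230: take all 850 GPU-h — 150 still needed.
Vendor 6 at 250: take 150 of its 650 — requirement met.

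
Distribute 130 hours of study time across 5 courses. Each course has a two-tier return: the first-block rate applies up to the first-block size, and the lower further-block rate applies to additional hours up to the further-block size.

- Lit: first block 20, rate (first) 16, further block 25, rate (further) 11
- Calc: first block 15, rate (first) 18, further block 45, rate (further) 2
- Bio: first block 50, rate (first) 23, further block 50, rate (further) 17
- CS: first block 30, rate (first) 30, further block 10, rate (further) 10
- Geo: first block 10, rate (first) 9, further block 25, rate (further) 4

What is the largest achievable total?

Treat each block as its own option and order by rate: CS/tier1 30 > Bio/tier1 23 > Calc/tier1 18 > Bio/tier2 17 > Lit/tier1 16 > Lit/tier2 11 > CS/tier2 10 > Geo/tier1 9 > Geo/tier2 4 > Calc/tier2 2.
CS/tier1 (30): +30 — 100 left.
Fill Bio tier1 block (50 at 23) — 50 left.
Calc/tier1 (18): +15 — 35 left.
Bio/tier2: +35 of 50 at 17; pool empty.
Total = 30×30 + 23×50 + 18×15 + 17×35 = 2915.

2915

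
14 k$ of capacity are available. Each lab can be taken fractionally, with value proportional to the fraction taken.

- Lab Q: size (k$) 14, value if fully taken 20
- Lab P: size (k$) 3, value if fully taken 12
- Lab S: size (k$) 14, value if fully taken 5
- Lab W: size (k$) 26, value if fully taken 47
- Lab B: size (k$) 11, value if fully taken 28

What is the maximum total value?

40

Best value per unit of size first: Lab P 12/3≈4, Lab B 28/11≈2.55, Lab W 47/26≈1.81, Lab Q 20/14≈1.43, Lab S 5/14≈0.357.
All 3 k$ of Lab P fit (value 12) — 11 remain.
Take all of Lab B (11 k$, value 28) — 0 k$ left.
Total value = 40.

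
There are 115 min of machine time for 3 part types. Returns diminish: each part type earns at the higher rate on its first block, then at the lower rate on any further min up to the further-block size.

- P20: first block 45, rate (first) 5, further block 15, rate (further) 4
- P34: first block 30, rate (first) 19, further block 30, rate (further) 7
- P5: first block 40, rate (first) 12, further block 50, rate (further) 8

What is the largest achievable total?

Order all 6 blocks by rate: P34/T1 19 > P5/T1 12 > P5/T2 8 > P34/T2 7 > P20/T1 5 > P20/T2 4.
Fill P34 T1 block (30 at 19) → 85 left.
Fill P5 T1 block (40 at 12) → 45 left.
45 remain; put them into P5 T2 at 8.
Total = 19×30 + 12×40 + 8×45 = 1410.

1410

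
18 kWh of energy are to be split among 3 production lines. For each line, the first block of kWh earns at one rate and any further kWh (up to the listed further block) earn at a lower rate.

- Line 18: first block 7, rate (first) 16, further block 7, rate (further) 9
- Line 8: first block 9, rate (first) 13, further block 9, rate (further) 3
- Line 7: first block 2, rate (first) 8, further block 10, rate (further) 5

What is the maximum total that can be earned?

247

Treat each block as its own option and order by rate: Line 18/first 16 > Line 8/first 13 > Line 18/second 9 > Line 7/first 8 > Line 7/second 5 > Line 8/second 3.
Line 18 first at 16: fill all 7 → 11 left.
Line 8/first (13): +9 → 2 left.
2 remain; put them into Line 18 second at 9.
Total = 16×7 + 13×9 + 9×2 = 247.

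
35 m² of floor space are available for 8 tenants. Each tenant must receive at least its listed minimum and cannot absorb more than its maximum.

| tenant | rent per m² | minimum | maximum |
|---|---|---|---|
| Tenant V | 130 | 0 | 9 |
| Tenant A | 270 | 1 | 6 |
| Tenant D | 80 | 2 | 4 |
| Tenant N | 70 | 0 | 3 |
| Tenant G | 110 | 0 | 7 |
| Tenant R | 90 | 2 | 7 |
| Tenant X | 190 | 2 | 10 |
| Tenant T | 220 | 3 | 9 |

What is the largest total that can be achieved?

Meeting every minimum uses 0+1+2+0+0+2+2+3 = 10 m², leaving 25.
Highest rent per m² first: Tenant A 270 > Tenant T 220 > Tenant X 190 > Tenant V 130 > Tenant G 110 > Tenant R 90 > Tenant D 80 > Tenant N 70.
Tenant A takes 5 more to reach its cap of 6 ; 20 left.
Tenant T: +6 to 9 (cap) ; 14 left.
Give Tenant X 8 more to hit its cap of 10 ; 6 left.
Tenant V has room for 9 more but only 6 remain, so it gets 6.
Total = 130×6 + 270×6 + 80×2 + 90×2 + 190×10 + 220×9 = 6620.

6620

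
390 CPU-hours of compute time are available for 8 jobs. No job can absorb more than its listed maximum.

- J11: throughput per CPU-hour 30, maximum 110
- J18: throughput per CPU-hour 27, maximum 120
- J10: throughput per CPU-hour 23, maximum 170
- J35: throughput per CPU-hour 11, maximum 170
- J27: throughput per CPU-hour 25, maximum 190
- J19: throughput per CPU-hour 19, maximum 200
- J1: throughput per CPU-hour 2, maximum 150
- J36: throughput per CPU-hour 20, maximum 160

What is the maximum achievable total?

10540

Order the jobs by throughput per CPU-hour: J11 30 > J18 27 > J27 25 > J10 23 > J36 20 > J19 19 > J35 11 > J1 2.
J11: +110 to 110 (cap) — 280 left.
J18: +120 to 120 (cap) — 160 left.
J27 has room for 190 but only 160 remain, so it gets 160.
Total = 30×110 + 27×120 + 25×160 = 10540.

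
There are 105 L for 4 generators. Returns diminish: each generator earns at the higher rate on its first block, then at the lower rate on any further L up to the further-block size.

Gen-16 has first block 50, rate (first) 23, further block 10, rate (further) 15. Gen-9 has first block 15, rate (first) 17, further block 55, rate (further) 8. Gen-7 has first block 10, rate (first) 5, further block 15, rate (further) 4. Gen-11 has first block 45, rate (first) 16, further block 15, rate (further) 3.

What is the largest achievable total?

2045

Rank every tier by rate: Gen-16/first 23 > Gen-9/first 17 > Gen-11/first 16 > Gen-16/second 15 > Gen-9/second 8 > Gen-7/first 5 > Gen-7/second 4 > Gen-11/second 3.
Gen-16 first at 23: fill all 50 ; 55 left.
Gen-9 first at 17: fill all 15 ; 40 left.
Gen-11/first: +40 of 45 at 16; pool empty.
Total = 23×50 + 17×15 + 16×40 = 2045.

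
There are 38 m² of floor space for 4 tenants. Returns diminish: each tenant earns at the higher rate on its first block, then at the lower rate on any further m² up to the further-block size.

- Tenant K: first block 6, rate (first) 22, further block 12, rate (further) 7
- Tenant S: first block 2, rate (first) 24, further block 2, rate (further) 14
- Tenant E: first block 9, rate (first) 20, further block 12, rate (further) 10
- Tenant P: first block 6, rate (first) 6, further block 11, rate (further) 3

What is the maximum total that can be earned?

Order all 8 blocks by rate: Tenant S/tier1 24 > Tenant K/tier1 22 > Tenant E/tier1 20 > Tenant S/tier2 14 > Tenant E/tier2 10 > Tenant K/tier2 7 > Tenant P/tier1 6 > Tenant P/tier2 3.
Tenant S/tier1 (24): +2 ; 36 left.
Tenant K tier1 at 22: fill all 6 ; 30 left.
Tenant E/tier1 (20): +9 ; 21 left.
Fill Tenant S tier2 block (2 at 14) ; 19 left.
Tenant E tier2 at 10: fill all 12 ; 7 left.
Tenant K/tier2: +7 of 12 at 7; pool empty.
Total = 24×2 + 22×6 + 20×9 + 14×2 + 10×12 + 7×7 = 557.

557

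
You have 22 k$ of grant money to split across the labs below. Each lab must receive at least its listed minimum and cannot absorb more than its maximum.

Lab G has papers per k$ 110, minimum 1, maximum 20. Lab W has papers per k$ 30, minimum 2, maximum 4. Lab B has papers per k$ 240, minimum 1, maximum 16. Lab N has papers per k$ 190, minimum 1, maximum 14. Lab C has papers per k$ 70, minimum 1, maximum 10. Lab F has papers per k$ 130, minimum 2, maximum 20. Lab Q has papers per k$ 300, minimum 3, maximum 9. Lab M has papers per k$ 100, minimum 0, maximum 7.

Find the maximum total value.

4830

Meeting every minimum uses 1+2+1+1+1+2+3+0 = 11 k$, leaving 11.
Order the labs by papers per k$: Lab Q 300 > Lab B 240 > Lab N 190 > Lab F 130 > Lab G 110 > Lab M 100 > Lab C 70 > Lab W 30.
Give Lab Q 6 more to hit its cap of 9 → 5 left.
Lab B: +5 (room for 15) → 6. Pool exhausted.
Total = 110×1 + 30×2 + 240×6 + 190×1 + 70×1 + 130×2 + 300×9 = 4830.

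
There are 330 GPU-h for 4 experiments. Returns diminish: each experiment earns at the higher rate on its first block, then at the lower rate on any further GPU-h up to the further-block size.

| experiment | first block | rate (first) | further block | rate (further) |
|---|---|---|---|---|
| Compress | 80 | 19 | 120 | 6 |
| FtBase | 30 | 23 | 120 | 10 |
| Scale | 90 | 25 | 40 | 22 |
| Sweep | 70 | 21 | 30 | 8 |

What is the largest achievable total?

Treat each block as its own option and order by rate: Scale/tier1 25 > FtBase/tier1 23 > Scale/tier2 22 > Sweep/tier1 21 > Compress/tier1 19 > FtBase/tier2 10 > Sweep/tier2 8 > Compress/tier2 6.
Scale tier1 at 25: fill all 90 ; 240 left.
Fill FtBase tier1 block (30 at 23) ; 210 left.
Scale tier2 at 22: fill all 40 ; 170 left.
Sweep/tier1 (21): +70 ; 100 left.
Fill Compress tier1 block (80 at 19) ; 20 left.
FtBase tier2 at 10: only 20 left, fill 20.
Total = 25×90 + 23×30 + 22×40 + 21×70 + 19×80 + 10×20 = 7010.

7010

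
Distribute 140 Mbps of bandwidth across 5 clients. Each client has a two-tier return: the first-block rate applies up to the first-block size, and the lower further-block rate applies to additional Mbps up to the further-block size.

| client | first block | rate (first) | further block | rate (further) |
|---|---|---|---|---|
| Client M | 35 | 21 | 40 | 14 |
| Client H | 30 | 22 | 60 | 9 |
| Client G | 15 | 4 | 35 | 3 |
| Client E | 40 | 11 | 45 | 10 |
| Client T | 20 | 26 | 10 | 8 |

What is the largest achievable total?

2640

Rank every tier by rate: Client T/T1 26 > Client H/T1 22 > Client M/T1 21 > Client M/T2 14 > Client E/T1 11 > Client E/T2 10 > Client H/T2 9 > Client T/T2 8 > Client G/T1 4 > Client G/T2 3.
Client T T1 at 26: fill all 20 → 120 left.
Client H T1 at 22: fill all 30 → 90 left.
Client M/T1 (21): +35 → 55 left.
Client M T2 at 14: fill all 40 → 15 left.
15 remain; put them into Client E T1 at 11.
Total = 26×20 + 22×30 + 21×35 + 14×40 + 11×15 = 2640.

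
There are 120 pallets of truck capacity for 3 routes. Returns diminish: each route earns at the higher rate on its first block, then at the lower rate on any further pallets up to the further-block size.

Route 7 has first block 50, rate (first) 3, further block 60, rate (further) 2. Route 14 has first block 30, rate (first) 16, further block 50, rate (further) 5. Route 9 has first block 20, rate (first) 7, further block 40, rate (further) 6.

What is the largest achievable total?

Treat each block as its own option and order by rate: Route 14/first 16 > Route 9/first 7 > Route 9/second 6 > Route 14/second 5 > Route 7/first 3 > Route 7/second 2.
Route 14/first (16): +30 → 90 left.
Route 9 first at 7: fill all 20 → 70 left.
Route 9/second (6): +40 → 30 left.
30 remain; put them into Route 14 second at 5.
Total = 16×30 + 7×20 + 6×40 + 5×30 = 1010.

1010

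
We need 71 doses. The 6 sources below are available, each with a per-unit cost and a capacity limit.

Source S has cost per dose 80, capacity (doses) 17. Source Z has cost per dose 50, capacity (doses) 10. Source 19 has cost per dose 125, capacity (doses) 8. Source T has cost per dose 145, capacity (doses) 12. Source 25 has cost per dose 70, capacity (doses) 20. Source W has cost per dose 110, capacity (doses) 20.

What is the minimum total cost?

Use sources in increasing cost order.
Source Z (50): use full 10 → 61 doses to go.
Source 25 at 70: take all 20 doses → 41 still needed.
Source S (80): use full 17 → 24 doses to go.
Take 20 from Source W at 110 → need 4 more.
Source 19 at 125: take 4 of its 8 → requirement met.
Source T: unused.
Cost = 10×50 + 20×70 + 17×80 + 20×110 + 4×125 = 5960.

5960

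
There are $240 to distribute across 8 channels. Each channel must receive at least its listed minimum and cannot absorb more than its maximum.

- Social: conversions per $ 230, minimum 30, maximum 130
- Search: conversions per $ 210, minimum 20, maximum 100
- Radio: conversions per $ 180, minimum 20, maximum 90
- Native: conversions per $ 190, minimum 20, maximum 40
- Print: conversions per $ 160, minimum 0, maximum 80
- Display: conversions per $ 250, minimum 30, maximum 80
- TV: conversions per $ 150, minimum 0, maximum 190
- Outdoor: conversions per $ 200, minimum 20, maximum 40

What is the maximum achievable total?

Meeting every minimum uses 30+20+20+20+0+30+0+20 = 140 $, leaving 100.
Rank by conversions per $: Display 250 > Social 230 > Search 210 > Outdoor 200 > Native 190 > Radio 180 > Print 160 > TV 150.
Give Display 50 more to hit its cap of 80 → 50 left.
Social: +50 (room for 100) → 80. Pool exhausted.
Total = 230×80 + 210×20 + 180×20 + 190×20 + 250×80 + 200×20 = 54000.

54000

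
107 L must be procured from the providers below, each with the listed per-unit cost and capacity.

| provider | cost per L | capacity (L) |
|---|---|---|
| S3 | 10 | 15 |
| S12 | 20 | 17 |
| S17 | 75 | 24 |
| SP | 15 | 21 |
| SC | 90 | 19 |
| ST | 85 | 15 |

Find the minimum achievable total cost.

5230

Use providers in increasing cost order.
S3 at 10: take all 15 L ; 92 still needed.
SP at 15: take all 21 L ; 71 still needed.
Take 17 from S12 at 20 ; need 54 more.
S17 (75): use full 24 ; 30 L to go.
ST (85): use full 15 ; 15 L to go.
SC at 90: take 15 of its 19 ; requirement met.
Cost = 15×10 + 21×15 + 17×20 + 24×75 + 15×85 + 15×90 = 5230.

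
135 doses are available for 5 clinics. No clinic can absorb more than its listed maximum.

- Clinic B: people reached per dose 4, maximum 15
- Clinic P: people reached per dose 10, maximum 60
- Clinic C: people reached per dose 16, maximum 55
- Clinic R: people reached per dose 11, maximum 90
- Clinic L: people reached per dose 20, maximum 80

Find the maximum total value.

2480

Rank by people reached per dose: Clinic L 20 > Clinic C 16 > Clinic R 11 > Clinic P 10 > Clinic B 4.
Clinic L takes 80 to reach its cap of 80 ; 55 left.
Clinic C: +55 to 55 (cap) ; 0 left.
Total = 16×55 + 20×80 = 2480.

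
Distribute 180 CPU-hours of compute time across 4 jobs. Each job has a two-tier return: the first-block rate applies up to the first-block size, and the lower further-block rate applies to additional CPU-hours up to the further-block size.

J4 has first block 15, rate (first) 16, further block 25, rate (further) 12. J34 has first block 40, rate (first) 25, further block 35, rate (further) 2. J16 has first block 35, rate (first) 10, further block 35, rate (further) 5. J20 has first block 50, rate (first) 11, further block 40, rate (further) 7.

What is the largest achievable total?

Order all 8 blocks by rate: J34/T1 25 > J4/T1 16 > J4/T2 12 > J20/T1 11 > J16/T1 10 > J20/T2 7 > J16/T2 5 > J34/T2 2.
Fill J34 T1 block (40 at 25) → 140 left.
J4 T1 at 16: fill all 15 → 125 left.
Fill J4 T2 block (25 at 12) → 100 left.
Fill J20 T1 block (50 at 11) → 50 left.
J16 T1 at 10: fill all 35 → 15 left.
15 remain; put them into J20 T2 at 7.
Total = 25×40 + 16×15 + 12×25 + 11×50 + 10×35 + 7×15 = 2545.

2545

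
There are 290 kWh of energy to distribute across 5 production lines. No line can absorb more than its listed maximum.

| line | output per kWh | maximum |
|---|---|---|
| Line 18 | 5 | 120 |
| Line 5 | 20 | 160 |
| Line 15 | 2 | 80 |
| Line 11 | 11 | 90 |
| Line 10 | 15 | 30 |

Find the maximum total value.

Rank by output per kWh: Line 5 20 > Line 10 15 > Line 11 11 > Line 18 5 > Line 15 2.
Line 5 takes 160 to reach its cap of 160 — 130 left.
Give Line 10 30 to hit its cap of 30 — 100 left.
Line 11 takes 90 to reach its cap of 90 — 10 left.
Only 10 left; Line 18 takes them to reach 10.
Total = 5×10 + 20×160 + 11×90 + 15×30 = 4690.

4690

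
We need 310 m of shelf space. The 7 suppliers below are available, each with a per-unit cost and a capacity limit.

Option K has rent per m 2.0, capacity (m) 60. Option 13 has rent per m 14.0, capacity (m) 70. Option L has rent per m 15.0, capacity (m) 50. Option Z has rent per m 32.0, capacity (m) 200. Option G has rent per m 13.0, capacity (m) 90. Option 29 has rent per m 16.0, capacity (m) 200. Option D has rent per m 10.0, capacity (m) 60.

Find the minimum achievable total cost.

Use suppliers in increasing cost order.
Option K at 2.0: take all 60 m → 250 still needed.
Option D (10.0): use full 60 → 190 m to go.
Option G at 13.0: take all 90 m → 100 still needed.
Take 70 from Option 13 at 14.0 → need 30 more.
Option L at 15.0: take 30 of its 50 → requirement met.
Option 29, Option Z: unused.
Cost = 60×2.0 + 60×10.0 + 90×13.0 + 70×14.0 + 30×15.0 = 3320.

3320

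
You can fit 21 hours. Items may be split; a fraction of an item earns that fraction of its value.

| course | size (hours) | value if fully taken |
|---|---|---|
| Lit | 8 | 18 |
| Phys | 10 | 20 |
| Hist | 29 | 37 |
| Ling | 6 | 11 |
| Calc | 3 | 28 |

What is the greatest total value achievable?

Rank by value-to-size ratio: Calc 28/3≈9.33, Lit 18/8≈2.25, Phys 20/10≈2, Ling 11/6≈1.83, Hist 37/29≈1.28.
All 3 hours of Calc fit (value 28) — 18 remain.
All 8 hours of Lit fit (value 18) — 10 remain.
All 10 hours of Phys fit (value 20) — 0 remain.
Total value = 66.

66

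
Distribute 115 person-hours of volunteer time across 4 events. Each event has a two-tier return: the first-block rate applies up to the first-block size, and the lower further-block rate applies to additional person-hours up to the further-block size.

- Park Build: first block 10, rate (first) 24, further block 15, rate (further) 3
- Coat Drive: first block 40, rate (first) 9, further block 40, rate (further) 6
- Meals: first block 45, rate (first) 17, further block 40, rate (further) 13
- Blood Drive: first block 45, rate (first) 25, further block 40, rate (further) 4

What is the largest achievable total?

2325

Order all 8 blocks by rate: Blood Drive/T1 25 > Park Build/T1 24 > Meals/T1 17 > Meals/T2 13 > Coat Drive/T1 9 > Coat Drive/T2 6 > Blood Drive/T2 4 > Park Build/T2 3.
Blood Drive/T1 (25): +45 ; 70 left.
Park Build T1 at 24: fill all 10 ; 60 left.
Fill Meals T1 block (45 at 17) ; 15 left.
15 remain; put them into Meals T2 at 13.
Total = 25×45 + 24×10 + 17×45 + 13×15 = 2325.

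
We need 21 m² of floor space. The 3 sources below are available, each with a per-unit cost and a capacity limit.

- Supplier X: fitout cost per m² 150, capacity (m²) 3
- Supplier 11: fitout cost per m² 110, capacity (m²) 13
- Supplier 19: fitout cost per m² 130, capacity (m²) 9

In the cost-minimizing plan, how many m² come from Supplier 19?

Cheapest first:
Supplier 11 at 110: take all 13 m² — 8 still needed.
Supplier 19 (130): take the remaining 8 — done.
Supplier X: unused.

8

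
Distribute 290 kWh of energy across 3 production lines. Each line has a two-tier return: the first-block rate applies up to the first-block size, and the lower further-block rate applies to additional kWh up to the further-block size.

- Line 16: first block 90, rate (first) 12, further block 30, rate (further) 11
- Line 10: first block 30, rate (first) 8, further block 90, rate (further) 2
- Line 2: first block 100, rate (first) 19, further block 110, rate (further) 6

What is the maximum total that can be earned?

3790

Treat each block as its own option and order by rate: Line 2/first 19 > Line 16/first 12 > Line 16/second 11 > Line 10/first 8 > Line 2/second 6 > Line 10/second 2.
Line 2 first at 19: fill all 100 ; 190 left.
Fill Line 16 first block (90 at 12) ; 100 left.
Fill Line 16 second block (30 at 11) ; 70 left.
Line 10 first at 8: fill all 30 ; 40 left.
40 remain; put them into Line 2 second at 6.
Total = 19×100 + 12×90 + 11×30 + 8×30 + 6×40 = 3790.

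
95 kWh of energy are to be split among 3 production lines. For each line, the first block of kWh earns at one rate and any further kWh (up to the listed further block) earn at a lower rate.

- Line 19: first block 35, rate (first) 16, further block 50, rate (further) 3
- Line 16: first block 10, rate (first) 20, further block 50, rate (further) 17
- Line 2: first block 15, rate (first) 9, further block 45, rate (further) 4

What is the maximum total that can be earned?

Rank every tier by rate: Line 16/first 20 > Line 16/second 17 > Line 19/first 16 > Line 2/first 9 > Line 2/second 4 > Line 19/second 3.
Line 16 first at 20: fill all 10 → 85 left.
Line 16/second (17): +50 → 35 left.
Line 19/first (16): +35 → 0 left.
Total = 20×10 + 17×50 + 16×35 = 1610.

1610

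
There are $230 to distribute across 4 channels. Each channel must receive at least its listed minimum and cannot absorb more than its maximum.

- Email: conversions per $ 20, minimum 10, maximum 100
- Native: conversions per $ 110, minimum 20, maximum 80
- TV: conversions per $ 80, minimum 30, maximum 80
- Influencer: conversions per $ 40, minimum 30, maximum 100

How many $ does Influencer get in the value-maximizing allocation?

60

Meeting every minimum uses 10+20+30+30 = 90 $, leaving 140.
Order the channels by conversions per $: Native 110 > TV 80 > Influencer 40 > Email 20.
Give Native 60 more to hit its cap of 80 — 80 left.
Give TV 50 more to hit its cap of 80 — 30 left.
Only 30 left; Influencer takes them to reach 60.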